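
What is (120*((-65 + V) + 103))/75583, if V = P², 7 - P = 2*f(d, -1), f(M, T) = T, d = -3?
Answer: 14280/75583 ≈ 0.18893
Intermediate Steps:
P = 9 (P = 7 - 2*(-1) = 7 - 1*(-2) = 7 + 2 = 9)
V = 81 (V = 9² = 81)
(120*((-65 + V) + 103))/75583 = (120*((-65 + 81) + 103))/75583 = (120*(16 + 103))*(1/75583) = (120*119)*(1/75583) = 14280*(1/75583) = 14280/75583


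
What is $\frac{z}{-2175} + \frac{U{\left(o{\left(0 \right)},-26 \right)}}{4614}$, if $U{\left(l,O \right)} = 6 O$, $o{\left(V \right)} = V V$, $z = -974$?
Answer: $\frac{692456}{1672575} \approx 0.41401$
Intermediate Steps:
$o{\left(V \right)} = V^{2}$
$\frac{z}{-2175} + \frac{U{\left(o{\left(0 \right)},-26 \right)}}{4614} = - \frac{974}{-2175} + \frac{6 \left(-26\right)}{4614} = \left(-974\right) \left(- \frac{1}{2175}\right) - \frac{26}{769} = \frac{974}{2175} - \frac{26}{769} = \frac{692456}{1672575}$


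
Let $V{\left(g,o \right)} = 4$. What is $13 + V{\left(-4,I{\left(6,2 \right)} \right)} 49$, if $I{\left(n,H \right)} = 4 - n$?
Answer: $209$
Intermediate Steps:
$13 + V{\left(-4,I{\left(6,2 \right)} \right)} 49 = 13 + 4 \cdot 49 = 13 + 196 = 209$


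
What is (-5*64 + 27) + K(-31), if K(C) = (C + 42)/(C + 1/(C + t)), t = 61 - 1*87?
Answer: -518651/1768 ≈ -293.35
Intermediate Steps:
t = -26 (t = 61 - 87 = -26)
K(C) = (42 + C)/(C + 1/(-26 + C)) (K(C) = (C + 42)/(C + 1/(C - 26)) = (42 + C)/(C + 1/(-26 + C)))
(-5*64 + 27) + K(-31) = (-5*64 + 27) + (-1092 + (-31)**2 + 16*(-31))/(1 + (-31)**2 - 26*(-31)) = (-320 + 27) + (-1092 + 961 - 496)/(1 + 961 + 806) = -293 - 627/1768 = -518651/1768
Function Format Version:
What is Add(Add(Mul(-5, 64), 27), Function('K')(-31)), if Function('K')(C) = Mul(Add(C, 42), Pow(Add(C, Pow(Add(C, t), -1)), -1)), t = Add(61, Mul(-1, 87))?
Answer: Rational(-518651, 1768) ≈ -293.35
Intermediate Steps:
t = -26 (t = Add(61, -87) = -26)
Function('K')(C) = Mul(Pow(Add(C, Pow(Add(-26, C), -1)), -1), Add(42, C)) (Function('K')(C) = Mul(Add(C, 42), Pow(Add(C, Pow(Add(C, -26), -1)), -1)) = Mul(Add(42, C), Pow(Add(C, Pow(Add(-26, C), -1)), -1)) = Mul(Pow(Add(C, Pow(Add(-26, C), -1)), -1), Add(42, C)))
Add(Add(Mul(-5, 64), 27), Function('K')(-31)) = Add(Add(Mul(-5, 64), 27), Mul(Pow(Add(1, Pow(-31, 2), Mul(-26, -31)), -1), Add(-1092, Pow(-31, 2), Mul(16, -31)))) = Add(Add(-320, 27), Mul(Pow(Add(1, 961, 806), -1), Add(-1092, 961, -496))) = Add(-293, Mul(Pow(1768, -1), -627)) = Add(-293, Mul(Rational(1, 1768), -627)) = Add(-293, Rational(-627, 1768)) = Rational(-518651, 1768)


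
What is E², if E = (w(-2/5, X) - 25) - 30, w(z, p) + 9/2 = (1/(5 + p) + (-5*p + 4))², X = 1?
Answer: 4481689/1296 ≈ 3458.1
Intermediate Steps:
w(z, p) = -9/2 + (4 + 1/(5 + p) - 5*p)² (w(z, p) = -9/2 + (1/(5 + p) + (-5*p + 4))² = -9/2 + (1/(5 + p) + (4 - 5*p))² = -9/2 + (4 + 1/(5 + p) - 5*p)²)
E = -2117/36 (E = ((-9/2 + (-21 + 5*1² + 21*1)²/(5 + 1)²) - 25) - 30 = ((-9/2 + (-21 + 5*1 + 21)²/6²) - 25) - 30 = ((-9/2 + (-21 + 5 + 21)²/36) - 25) - 30 = ((-9/2 + (1/36)*5²) - 25) - 30 = ((-9/2 + (1/36)*25) - 25) - 30 = ((-9/2 + 25/36) - 25) - 30 = (-137/36 - 25) - 30 = -1037/36 - 30 = -2117/36 ≈ -58.806)
E² = (-2117/36)² = 4481689/1296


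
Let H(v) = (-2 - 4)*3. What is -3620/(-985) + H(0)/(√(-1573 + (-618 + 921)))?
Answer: 724/197 + 9*I*√1270/635 ≈ 3.6751 + 0.50509*I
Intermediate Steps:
H(v) = -18 (H(v) = -6*3 = -18)
-3620/(-985) + H(0)/(√(-1573 + (-618 + 921))) = -3620/(-985) - 18/√(-1573 + (-618 + 921)) = -3620*(-1/985) - 18/√(-1573 + 303) = 724/197 - 18*(-I*√1270/1270) = 724/197 - (-9)*I*√1270/635 = 724/197 + 9*I*√1270/635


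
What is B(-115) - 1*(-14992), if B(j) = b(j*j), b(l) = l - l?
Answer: 14992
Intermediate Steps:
b(l) = 0
B(j) = 0
B(-115) - 1*(-14992) = 0 - 1*(-14992) = 0 + 14992 = 14992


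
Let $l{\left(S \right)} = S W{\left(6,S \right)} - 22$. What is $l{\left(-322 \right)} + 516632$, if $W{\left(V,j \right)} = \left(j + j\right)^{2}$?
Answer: $-133028382$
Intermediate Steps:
$W{\left(V,j \right)} = 4 j^{2}$ ($W{\left(V,j \right)} = \left(2 j\right)^{2} = 4 j^{2}$)
$l{\left(S \right)} = -22 + 4 S^{3}$ ($l{\left(S \right)} = S 4 S^{2} - 22 = 4 S^{3} - 22 = -22 + 4 S^{3}$)
$l{\left(-322 \right)} + 516632 = \left(-22 + 4 \left(-322\right)^{3}\right) + 516632 = \left(-22 + 4 \left(-33386248\right)\right) + 516632 = \left(-22 - 133544992\right) + 516632 = -133545014 + 516632 = -133028382$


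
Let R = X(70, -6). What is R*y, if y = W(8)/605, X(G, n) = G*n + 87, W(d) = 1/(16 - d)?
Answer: -333/4840 ≈ -0.068802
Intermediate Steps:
X(G, n) = 87 + G*n
y = 1/4840 (y = -1/(-16 + 8)/605 = -1/(-8)*(1/605) = -1*(-⅛)*(1/605) = (⅛)*(1/605) = 1/4840 ≈ 0.00020661)
R = -333 (R = 87 + 70*(-6) = 87 - 420 = -333)
R*y = -333*1/4840 = -333/4840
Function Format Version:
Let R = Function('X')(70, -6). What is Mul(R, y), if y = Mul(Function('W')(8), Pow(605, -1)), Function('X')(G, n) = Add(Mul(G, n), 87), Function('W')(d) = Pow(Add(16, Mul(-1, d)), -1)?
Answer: Rational(-333, 4840) ≈ -0.068802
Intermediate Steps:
Function('X')(G, n) = Add(87, Mul(G, n))
y = Rational(1, 4840) (y = Mul(Mul(-1, Pow(Add(-16, 8), -1)), Pow(605, -1)) = Mul(Mul(-1, Pow(-8, -1)), Rational(1, 605)) = Mul(Mul(-1, Rational(-1, 8)), Rational(1, 605)) = Mul(Rational(1, 8), Rational(1, 605)) = Rational(1, 4840) ≈ 0.00020661)
R = -333 (R = Add(87, Mul(70, -6)) = Add(87, -420) = -333)
Mul(R, y) = Mul(-333, Rational(1, 4840)) = Rational(-333, 4840)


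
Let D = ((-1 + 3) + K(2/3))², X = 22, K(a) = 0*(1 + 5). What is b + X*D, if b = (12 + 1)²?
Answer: 257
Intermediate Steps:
K(a) = 0 (K(a) = 0*6 = 0)
b = 169 (b = 13² = 169)
D = 4 (D = ((-1 + 3) + 0)² = (2 + 0)² = 2² = 4)
b + X*D = 169 + 22*4 = 169 + 88 = 257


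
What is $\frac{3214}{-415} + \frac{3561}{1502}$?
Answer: $- \frac{3349613}{623330} \approx -5.3737$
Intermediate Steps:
$\frac{3214}{-415} + \frac{3561}{1502} = 3214 \left(- \frac{1}{415}\right) + 3561 \cdot \frac{1}{1502} = - \frac{3214}{415} + \frac{3561}{1502} = - \frac{3349613}{623330}$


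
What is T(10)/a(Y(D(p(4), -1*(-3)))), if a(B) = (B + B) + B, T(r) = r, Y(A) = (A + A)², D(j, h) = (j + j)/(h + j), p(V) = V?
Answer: 245/384 ≈ 0.63802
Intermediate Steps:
D(j, h) = 2*j/(h + j) (D(j, h) = (2*j)/(h + j) = 2*j/(h + j))
Y(A) = 4*A² (Y(A) = (2*A)² = 4*A²)
a(B) = 3*B (a(B) = 2*B + B = 3*B)
T(10)/a(Y(D(p(4), -1*(-3)))) = 10/((3*(4*(2*4/(-1*(-3) + 4))²))) = 10/((3*(4*(2*4/(3 + 4))²))) = 10/((3*(4*(2*4/7)²))) = 10/((3*(4*(2*4*(⅐))²))) = 10/((3*(4*(8/7)²))) = 10/((3*(4*(64/49)))) = 10/((3*(256/49))) = 10/(768/49) = 10*(49/768) = 245/384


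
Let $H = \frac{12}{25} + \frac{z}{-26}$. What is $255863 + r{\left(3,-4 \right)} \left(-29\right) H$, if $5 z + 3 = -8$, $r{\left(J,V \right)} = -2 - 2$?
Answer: $\frac{83176761}{325} \approx 2.5593 \cdot 10^{5}$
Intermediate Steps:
$r{\left(J,V \right)} = -4$
$z = - \frac{11}{5}$ ($z = - \frac{3}{5} + \frac{1}{5} \left(-8\right) = - \frac{3}{5} - \frac{8}{5} = - \frac{11}{5} \approx -2.2$)
$H = \frac{367}{650}$ ($H = \frac{12}{25} - \frac{11}{5 \left(-26\right)} = 12 \cdot \frac{1}{25} - - \frac{11}{130} = \frac{12}{25} + \frac{11}{130} = \frac{367}{650} \approx 0.56462$)
$255863 + r{\left(3,-4 \right)} \left(-29\right) H = 255863 + \left(-4\right) \left(-29\right) \frac{367}{650} = 255863 + 116 \cdot \frac{367}{650} = 255863 + \frac{21286}{325} = \frac{83176761}{325}$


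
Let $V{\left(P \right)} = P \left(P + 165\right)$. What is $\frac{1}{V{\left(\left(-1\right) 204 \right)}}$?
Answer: $\frac{1}{7956} \approx 0.00012569$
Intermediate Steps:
$V{\left(P \right)} = P \left(165 + P\right)$
$\frac{1}{V{\left(\left(-1\right) 204 \right)}} = \frac{1}{\left(-1\right) 204 \left(165 - 204\right)} = \frac{1}{\left(-204\right) \left(165 - 204\right)} = \frac{1}{\left(-204\right) \left(-39\right)} = \frac{1}{7956}$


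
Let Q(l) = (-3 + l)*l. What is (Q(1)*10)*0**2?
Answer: 0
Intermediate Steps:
Q(l) = l*(-3 + l)
(Q(1)*10)*0**2 = ((1*(-3 + 1))*10)*0**2 = ((1*(-2))*10)*0 = -2*10*0 = -20*0 = 0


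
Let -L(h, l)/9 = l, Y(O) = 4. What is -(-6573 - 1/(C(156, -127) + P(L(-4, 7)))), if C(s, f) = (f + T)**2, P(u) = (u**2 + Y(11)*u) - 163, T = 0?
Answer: 129376360/19683 ≈ 6573.0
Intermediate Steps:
L(h, l) = -9*l
P(u) = -163 + u**2 + 4*u (P(u) = (u**2 + 4*u) - 163 = -163 + u**2 + 4*u)
C(s, f) = f**2 (C(s, f) = (f + 0)**2 = f**2)
-(-6573 - 1/(C(156, -127) + P(L(-4, 7)))) = -(-6573 - 1/((-127)**2 + (-163 + (-9*7)**2 + 4*(-9*7)))) = -(-6573 - 1/(16129 + (-163 + (-63)**2 + 4*(-63)))) = -(-6573 - 1/(16129 + (-163 + 3969 - 252))) = -(-6573 - 1/(16129 + 3554)) = -(-6573 - 1/19683) = -1*(-129376360/19683) = 129376360/19683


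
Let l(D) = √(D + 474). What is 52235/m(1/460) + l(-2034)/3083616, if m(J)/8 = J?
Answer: 6007025/2 + I*√390/1541808 ≈ 3.0035e+6 + 1.2809e-5*I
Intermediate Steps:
m(J) = 8*J
l(D) = √(474 + D)
52235/m(1/460) + l(-2034)/3083616 = 52235/((8/460)) + √(474 - 2034)/3083616 = 52235/((8*(1/460))) + √(-1560)*(1/3083616) = 52235/(2/115) + (2*I*√390)*(1/3083616) = 52235*(115/2) + I*√390/1541808 = 6007025/2 + I*√390/1541808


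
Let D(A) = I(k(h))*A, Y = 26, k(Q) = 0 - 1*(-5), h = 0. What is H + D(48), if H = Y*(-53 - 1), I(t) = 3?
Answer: -1260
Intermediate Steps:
k(Q) = 5 (k(Q) = 0 + 5 = 5)
D(A) = 3*A
H = -1404 (H = 26*(-53 - 1) = 26*(-54) = -1404)
H + D(48) = -1404 + 3*48 = -1404 + 144 = -1260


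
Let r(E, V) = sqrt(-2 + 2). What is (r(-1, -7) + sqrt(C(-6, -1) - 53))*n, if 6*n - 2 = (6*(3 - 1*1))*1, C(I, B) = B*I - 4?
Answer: 7*I*sqrt(51)/3 ≈ 16.663*I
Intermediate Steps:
C(I, B) = -4 + B*I
r(E, V) = 0 (r(E, V) = sqrt(0) = 0)
n = 7/3 (n = 1/3 + ((6*(3 - 1*1))*1)/6 = 1/3 + ((6*(3 - 1))*1)/6 = 1/3 + ((6*2)*1)/6 = 1/3 + (12*1)/6 = 1/3 + (1/6)*12 = 1/3 + 2 = 7/3 ≈ 2.3333)
(r(-1, -7) + sqrt(C(-6, -1) - 53))*n = (0 + sqrt((-4 - 1*(-6)) - 53))*(7/3) = (0 + sqrt((-4 + 6) - 53))*(7/3) = (0 + sqrt(2 - 53))*(7/3) = (0 + sqrt(-51))*(7/3) = (0 + I*sqrt(51))*(7/3) = (I*sqrt(51))*(7/3) = 7*I*sqrt(51)/3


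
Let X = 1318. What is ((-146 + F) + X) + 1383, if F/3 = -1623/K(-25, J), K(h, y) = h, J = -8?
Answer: 68744/25 ≈ 2749.8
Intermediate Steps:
F = 4869/25 (F = 3*(-1623/(-25)) = 3*(-1623*(-1/25)) = 3*(1623/25) = 4869/25 ≈ 194.76)
((-146 + F) + X) + 1383 = ((-146 + 4869/25) + 1318) + 1383 = (1219/25 + 1318) + 1383 = 34169/25 + 1383 = 68744/25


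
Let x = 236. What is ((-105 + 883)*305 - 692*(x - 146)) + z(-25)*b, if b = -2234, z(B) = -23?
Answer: 226392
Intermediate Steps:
((-105 + 883)*305 - 692*(x - 146)) + z(-25)*b = ((-105 + 883)*305 - 692*(236 - 146)) - 23*(-2234) = (778*305 - 692*90) + 51382 = (237290 - 62280) + 51382 = 175010 + 51382 = 226392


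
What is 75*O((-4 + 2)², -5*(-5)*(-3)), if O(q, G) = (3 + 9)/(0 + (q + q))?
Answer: 225/2 ≈ 112.50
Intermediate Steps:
O(q, G) = 6/q (O(q, G) = 12/(0 + 2*q) = 12/((2*q)) = 12*(1/(2*q)) = 6/q)
75*O((-4 + 2)², -5*(-5)*(-3)) = 75*(6/((-4 + 2)²)) = 75*(6/((-2)²)) = 75*(6/4) = 75*(6*(¼)) = 75*(3/2) = 225/2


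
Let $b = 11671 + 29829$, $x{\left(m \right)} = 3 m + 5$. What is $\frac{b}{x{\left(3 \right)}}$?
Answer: $\frac{20750}{7} \approx 2964.3$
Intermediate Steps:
$x{\left(m \right)} = 5 + 3 m$
$b = 41500$
$\frac{b}{x{\left(3 \right)}} = \frac{41500}{5 + 3 \cdot 3} = \frac{41500}{5 + 9} = \frac{41500}{14} = 41500 \cdot \frac{1}{14} = \frac{20750}{7}$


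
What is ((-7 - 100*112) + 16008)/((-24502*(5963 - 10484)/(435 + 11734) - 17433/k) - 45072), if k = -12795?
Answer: -249175668785/1866752310831 ≈ -0.13348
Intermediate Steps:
((-7 - 100*112) + 16008)/((-24502*(5963 - 10484)/(435 + 11734) - 17433/k) - 45072) = ((-7 - 100*112) + 16008)/((-24502*(5963 - 10484)/(435 + 11734) - 17433/(-12795)) - 45072) = ((-7 - 11200) + 16008)/((-24502/(12169/(-4521)) - 17433*(-1/12795)) - 45072) = (-11207 + 16008)/((-24502/(12169*(-1/4521)) + 5811/4265) - 45072) = 4801/((-24502/(-12169/4521) + 5811/4265) - 45072) = 4801/((-24502*(-4521/12169) + 5811/4265) - 45072) = 4801/((110773542/12169 + 5811/4265) - 45072) = 4801/(472519870689/51900785 - 45072) = 4801/(-1866752310831/51900785) = 4801*(-51900785/1866752310831) = -249175668785/1866752310831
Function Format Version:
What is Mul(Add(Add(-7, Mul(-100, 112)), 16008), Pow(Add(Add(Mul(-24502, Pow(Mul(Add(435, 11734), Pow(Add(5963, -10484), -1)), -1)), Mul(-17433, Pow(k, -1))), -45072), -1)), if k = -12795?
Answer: Rational(-249175668785, 1866752310831) ≈ -0.13348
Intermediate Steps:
Mul(Add(Add(-7, Mul(-100, 112)), 16008), Pow(Add(Add(Mul(-24502, Pow(Mul(Add(435, 11734), Pow(Add(5963, -10484), -1)), -1)), Mul(-17433, Pow(k, -1))), -45072), -1)) = Mul(Add(Add(-7, Mul(-100, 112)), 16008), Pow(Add(Add(Mul(-24502, Pow(Mul(Add(435, 11734), Pow(Add(5963, -10484), -1)), -1)), Mul(-17433, Pow(-12795, -1))), -45072), -1)) = Mul(Add(Add(-7, -11200), 16008), Pow(Add(Add(Mul(-24502, Pow(Mul(12169, Pow(-4521, -1)), -1)), Mul(-17433, Rational(-1, 12795))), -45072), -1)) = Mul(Add(-11207, 16008), Pow(Add(Add(Mul(-24502, Pow(Mul(12169, Rational(-1, 4521)), -1)), Rational(5811, 4265)), -45072), -1)) = Mul(4801, Pow(Add(Add(Mul(-24502, Pow(Rational(-12169, 4521), -1)), Rational(5811, 4265)), -45072), -1)) = Mul(4801, Pow(Add(Add(Mul(-24502, Rational(-4521, 12169)), Rational(5811, 4265)), -45072), -1)) = Mul(4801, Pow(Add(Add(Rational(110773542, 12169), Rational(5811, 4265)), -45072), -1)) = Mul(4801, Pow(Add(Rational(472519870689, 51900785), -45072), -1)) = Mul(4801, Pow(Rational(-1866752310831, 51900785), -1)) = Mul(4801, Rational(-51900785, 1866752310831)) = Rational(-249175668785, 1866752310831)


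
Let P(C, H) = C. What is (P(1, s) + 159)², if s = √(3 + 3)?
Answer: 25600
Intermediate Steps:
s = √6 ≈ 2.4495
(P(1, s) + 159)² = (1 + 159)² = 160² = 25600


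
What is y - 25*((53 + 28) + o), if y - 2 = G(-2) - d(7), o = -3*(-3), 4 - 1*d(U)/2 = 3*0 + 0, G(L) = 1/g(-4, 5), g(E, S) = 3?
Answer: -6767/3 ≈ -2255.7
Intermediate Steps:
G(L) = ⅓ (G(L) = 1/3 = ⅓)
d(U) = 8 (d(U) = 8 - 2*(3*0 + 0) = 8 - 2*(0 + 0) = 8 - 2*0 = 8 + 0 = 8)
o = 9
y = -17/3 (y = 2 + (⅓ - 1*8) = 2 + (⅓ - 8) = 2 - 23/3 = -17/3 ≈ -5.6667)
y - 25*((53 + 28) + o) = -17/3 - 25*((53 + 28) + 9) = -17/3 - 25*(81 + 9) = -17/3 - 25*90 = -17/3 - 2250 = -6767/3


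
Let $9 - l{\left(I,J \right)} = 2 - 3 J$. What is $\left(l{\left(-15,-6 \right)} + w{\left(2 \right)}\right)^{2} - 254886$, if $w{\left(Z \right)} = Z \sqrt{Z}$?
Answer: $-254757 - 44 \sqrt{2} \approx -2.5482 \cdot 10^{5}$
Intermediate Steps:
$w{\left(Z \right)} = Z^{\frac{3}{2}}$
$l{\left(I,J \right)} = 7 + 3 J$ ($l{\left(I,J \right)} = 9 - \left(2 - 3 J\right) = 9 + \left(-2 + 3 J\right) = 7 + 3 J$)
$\left(l{\left(-15,-6 \right)} + w{\left(2 \right)}\right)^{2} - 254886 = \left(\left(7 + 3 \left(-6\right)\right) + 2^{\frac{3}{2}}\right)^{2} - 254886 = \left(\left(7 - 18\right) + 2 \sqrt{2}\right)^{2} - 254886 = \left(-11 + 2 \sqrt{2}\right)^{2} - 254886 = -254886 + \left(-11 + 2 \sqrt{2}\right)^{2}$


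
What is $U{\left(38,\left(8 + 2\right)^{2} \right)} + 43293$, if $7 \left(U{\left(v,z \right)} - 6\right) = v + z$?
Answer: $\frac{303231}{7} \approx 43319.0$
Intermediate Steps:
$U{\left(v,z \right)} = 6 + \frac{v}{7} + \frac{z}{7}$ ($U{\left(v,z \right)} = 6 + \frac{v + z}{7} = 6 + \left(\frac{v}{7} + \frac{z}{7}\right) = 6 + \frac{v}{7} + \frac{z}{7}$)
$U{\left(38,\left(8 + 2\right)^{2} \right)} + 43293 = \left(6 + \frac{1}{7} \cdot 38 + \frac{\left(8 + 2\right)^{2}}{7}\right) + 43293 = \left(6 + \frac{38}{7} + \frac{10^{2}}{7}\right) + 43293 = \left(6 + \frac{38}{7} + \frac{1}{7} \cdot 100\right) + 43293 = \left(6 + \frac{38}{7} + \frac{100}{7}\right) + 43293 = \frac{180}{7} + 43293 = \frac{303231}{7}$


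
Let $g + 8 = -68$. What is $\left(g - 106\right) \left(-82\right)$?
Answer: $14924$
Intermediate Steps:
$g = -76$ ($g = -8 - 68 = -76$)
$\left(g - 106\right) \left(-82\right) = \left(-76 - 106\right) \left(-82\right) = \left(-182\right) \left(-82\right) = 14924$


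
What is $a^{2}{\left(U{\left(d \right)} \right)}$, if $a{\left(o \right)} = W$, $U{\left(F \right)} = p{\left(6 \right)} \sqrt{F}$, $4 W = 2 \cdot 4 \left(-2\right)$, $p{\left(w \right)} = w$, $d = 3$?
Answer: $16$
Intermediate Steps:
$W = -4$ ($W = \frac{2 \cdot 4 \left(-2\right)}{4} = \frac{8 \left(-2\right)}{4} = \frac{1}{4} \left(-16\right) = -4$)
$U{\left(F \right)} = 6 \sqrt{F}$
$a{\left(o \right)} = -4$
$a^{2}{\left(U{\left(d \right)} \right)} = \left(-4\right)^{2} = 16$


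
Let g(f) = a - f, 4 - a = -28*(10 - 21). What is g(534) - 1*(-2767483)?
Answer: 2766645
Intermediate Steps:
a = -304 (a = 4 - (-28)*(10 - 21) = 4 - (-28)*(-11) = 4 - 1*308 = 4 - 308 = -304)
g(f) = -304 - f
g(534) - 1*(-2767483) = (-304 - 1*534) - 1*(-2767483) = (-304 - 534) + 2767483 = -838 + 2767483 = 2766645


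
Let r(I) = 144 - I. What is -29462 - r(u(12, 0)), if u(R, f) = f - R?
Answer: -29618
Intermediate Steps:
-29462 - r(u(12, 0)) = -29462 - (144 - (0 - 1*12)) = -29462 - (144 - (0 - 12)) = -29462 - (144 - 1*(-12)) = -29462 - (144 + 12) = -29462 - 1*156 = -29462 - 156 = -29618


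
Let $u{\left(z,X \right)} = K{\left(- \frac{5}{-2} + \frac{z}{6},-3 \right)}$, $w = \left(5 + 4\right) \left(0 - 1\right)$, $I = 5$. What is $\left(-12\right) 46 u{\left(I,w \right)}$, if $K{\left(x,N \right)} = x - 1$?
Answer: $-1288$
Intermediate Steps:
$w = -9$ ($w = 9 \left(-1\right) = -9$)
$K{\left(x,N \right)} = -1 + x$
$u{\left(z,X \right)} = \frac{3}{2} + \frac{z}{6}$ ($u{\left(z,X \right)} = -1 + \left(- \frac{5}{-2} + \frac{z}{6}\right) = -1 + \left(\left(-5\right) \left(- \frac{1}{2}\right) + z \frac{1}{6}\right) = -1 + \left(\frac{5}{2} + \frac{z}{6}\right) = \frac{3}{2} + \frac{z}{6}$)
$\left(-12\right) 46 u{\left(I,w \right)} = \left(-12\right) 46 \left(\frac{3}{2} + \frac{1}{6} \cdot 5\right) = - 552 \left(\frac{3}{2} + \frac{5}{6}\right) = \left(-552\right) \frac{7}{3} = -1288$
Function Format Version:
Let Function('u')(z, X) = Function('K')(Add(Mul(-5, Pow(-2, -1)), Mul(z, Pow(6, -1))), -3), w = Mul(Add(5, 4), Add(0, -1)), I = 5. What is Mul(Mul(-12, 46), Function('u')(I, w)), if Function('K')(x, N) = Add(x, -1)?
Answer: -1288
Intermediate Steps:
w = -9 (w = Mul(9, -1) = -9)
Function('K')(x, N) = Add(-1, x)
Function('u')(z, X) = Add(Rational(3, 2), Mul(Rational(1, 6), z)) (Function('u')(z, X) = Add(-1, Add(Mul(-5, Pow(-2, -1)), Mul(z, Pow(6, -1)))) = Add(-1, Add(Mul(-5, Rational(-1, 2)), Mul(z, Rational(1, 6)))) = Add(-1, Add(Rational(5, 2), Mul(Rational(1, 6), z))) = Add(Rational(3, 2), Mul(Rational(1, 6), z)))
Mul(Mul(-12, 46), Function('u')(I, w)) = Mul(Mul(-12, 46), Add(Rational(3, 2), Mul(Rational(1, 6), 5))) = Mul(-552, Add(Rational(3, 2), Rational(5, 6))) = Mul(-552, Rational(7, 3)) = -1288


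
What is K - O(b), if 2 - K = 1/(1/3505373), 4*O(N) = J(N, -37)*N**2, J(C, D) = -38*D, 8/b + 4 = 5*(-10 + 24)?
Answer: -3817354643/1089 ≈ -3.5054e+6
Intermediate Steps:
b = 4/33 (b = 8/(-4 + 5*(-10 + 24)) = 8/(-4 + 5*14) = 8/(-4 + 70) = 8/66 = 8*(1/66) = 4/33 ≈ 0.12121)
O(N) = 703*N**2/2 (O(N) = ((-38*(-37))*N**2)/4 = (1406*N**2)/4 = 703*N**2/2)
K = -3505371 (K = 2 - 1/(1/3505373) = 2 - 1/1/3505373 = 2 - 1*3505373 = 2 - 3505373 = -3505371)
K - O(b) = -3505371 - 703*(4/33)**2/2 = -3505371 - 703*16/(2*1089) = -3505371 - 1*5624/1089 = -3505371 - 5624/1089 = -3817354643/1089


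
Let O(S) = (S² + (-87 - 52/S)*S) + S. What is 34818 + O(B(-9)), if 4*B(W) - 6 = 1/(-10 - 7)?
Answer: 160177537/4624 ≈ 34641.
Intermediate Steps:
B(W) = 101/68 (B(W) = 3/2 + 1/(4*(-10 - 7)) = 3/2 + (¼)/(-17) = 3/2 + (¼)*(-1/17) = 3/2 - 1/68 = 101/68)
O(S) = S + S² + S*(-87 - 52/S) (O(S) = (S² + S*(-87 - 52/S)) + S = S + S² + S*(-87 - 52/S))
34818 + O(B(-9)) = 34818 + (-52 + (101/68)² - 86*101/68) = 34818 + (-52 + 10201/4624 - 4343/34) = 34818 - 820895/4624 = 160177537/4624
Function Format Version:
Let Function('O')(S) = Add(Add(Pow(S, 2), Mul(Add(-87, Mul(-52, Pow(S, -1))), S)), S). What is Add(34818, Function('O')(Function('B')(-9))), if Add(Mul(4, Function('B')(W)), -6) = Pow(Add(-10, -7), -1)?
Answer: Rational(160177537, 4624) ≈ 34641.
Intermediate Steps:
Function('B')(W) = Rational(101, 68) (Function('B')(W) = Add(Rational(3, 2), Mul(Rational(1, 4), Pow(Add(-10, -7), -1))) = Add(Rational(3, 2), Mul(Rational(1, 4), Pow(-17, -1))) = Add(Rational(3, 2), Mul(Rational(1, 4), Rational(-1, 17))) = Add(Rational(3, 2), Rational(-1, 68)) = Rational(101, 68))
Function('O')(S) = Add(S, Pow(S, 2), Mul(S, Add(-87, Mul(-52, Pow(S, -1))))) (Function('O')(S) = Add(Add(Pow(S, 2), Mul(S, Add(-87, Mul(-52, Pow(S, -1))))), S) = Add(S, Pow(S, 2), Mul(S, Add(-87, Mul(-52, Pow(S, -1))))))
Add(34818, Function('O')(Function('B')(-9))) = Add(34818, Add(-52, Pow(Rational(101, 68), 2), Mul(-86, Rational(101, 68)))) = Add(34818, Add(-52, Rational(10201, 4624), Rational(-4343, 34))) = Add(34818, Rational(-820895, 4624)) = Rational(160177537, 4624)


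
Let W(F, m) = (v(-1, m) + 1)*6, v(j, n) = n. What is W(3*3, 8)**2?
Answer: 2916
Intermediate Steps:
W(F, m) = 6 + 6*m (W(F, m) = (m + 1)*6 = (1 + m)*6 = 6 + 6*m)
W(3*3, 8)**2 = (6 + 6*8)**2 = (6 + 48)**2 = 54**2 = 2916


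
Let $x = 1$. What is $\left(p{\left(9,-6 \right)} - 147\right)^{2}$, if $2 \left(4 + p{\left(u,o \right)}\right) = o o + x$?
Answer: $\frac{70225}{4} \approx 17556.0$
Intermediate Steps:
$p{\left(u,o \right)} = - \frac{7}{2} + \frac{o^{2}}{2}$ ($p{\left(u,o \right)} = -4 + \frac{o o + 1}{2} = -4 + \frac{o^{2} + 1}{2} = -4 + \frac{1 + o^{2}}{2} = -4 + \left(\frac{1}{2} + \frac{o^{2}}{2}\right) = - \frac{7}{2} + \frac{o^{2}}{2}$)
$\left(p{\left(9,-6 \right)} - 147\right)^{2} = \left(\left(- \frac{7}{2} + \frac{\left(-6\right)^{2}}{2}\right) - 147\right)^{2} = \left(\left(- \frac{7}{2} + \frac{1}{2} \cdot 36\right) - 147\right)^{2} = \left(\left(- \frac{7}{2} + 18\right) - 147\right)^{2} = \left(\frac{29}{2} - 147\right)^{2} = \left(- \frac{265}{2}\right)^{2} = \frac{70225}{4}$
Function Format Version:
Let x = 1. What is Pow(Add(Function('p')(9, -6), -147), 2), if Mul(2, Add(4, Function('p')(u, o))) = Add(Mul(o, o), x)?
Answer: Rational(70225, 4) ≈ 17556.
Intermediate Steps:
Function('p')(u, o) = Add(Rational(-7, 2), Mul(Rational(1, 2), Pow(o, 2))) (Function('p')(u, o) = Add(-4, Mul(Rational(1, 2), Add(Mul(o, o), 1))) = Add(-4, Mul(Rational(1, 2), Add(Pow(o, 2), 1))) = Add(-4, Mul(Rational(1, 2), Add(1, Pow(o, 2)))) = Add(-4, Add(Rational(1, 2), Mul(Rational(1, 2), Pow(o, 2)))) = Add(Rational(-7, 2), Mul(Rational(1, 2), Pow(o, 2))))
Pow(Add(Function('p')(9, -6), -147), 2) = Pow(Add(Add(Rational(-7, 2), Mul(Rational(1, 2), Pow(-6, 2))), -147), 2) = Pow(Add(Add(Rational(-7, 2), Mul(Rational(1, 2), 36)), -147), 2) = Pow(Add(Add(Rational(-7, 2), 18), -147), 2) = Pow(Add(Rational(29, 2), -147), 2) = Pow(Rational(-265, 2), 2) = Rational(70225, 4)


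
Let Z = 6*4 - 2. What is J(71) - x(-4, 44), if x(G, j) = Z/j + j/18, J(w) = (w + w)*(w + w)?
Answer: 362899/18 ≈ 20161.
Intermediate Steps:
J(w) = 4*w**2 (J(w) = (2*w)*(2*w) = 4*w**2)
Z = 22 (Z = 24 - 2 = 22)
x(G, j) = 22/j + j/18
J(71) - x(-4, 44) = 4*71**2 - (22/44 + (1/18)*44) = 4*5041 - (22*(1/44) + 22/9) = 20164 - (1/2 + 22/9) = 20164 - 1*53/18 = 20164 - 53/18 = 362899/18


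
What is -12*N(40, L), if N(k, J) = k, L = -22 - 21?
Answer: -480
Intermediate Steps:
L = -43
-12*N(40, L) = -12*40 = -480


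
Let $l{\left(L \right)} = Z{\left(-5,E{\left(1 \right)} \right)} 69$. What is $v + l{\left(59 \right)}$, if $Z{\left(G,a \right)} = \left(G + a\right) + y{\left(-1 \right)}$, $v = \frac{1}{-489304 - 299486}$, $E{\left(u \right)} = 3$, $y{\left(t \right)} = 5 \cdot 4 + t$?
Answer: $\frac{925250669}{788790} \approx 1173.0$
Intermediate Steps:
$y{\left(t \right)} = 20 + t$
$v = - \frac{1}{788790}$ ($v = \frac{1}{-788790} = - \frac{1}{788790} \approx -1.2678 \cdot 10^{-6}$)
$Z{\left(G,a \right)} = 19 + G + a$ ($Z{\left(G,a \right)} = \left(G + a\right) + \left(20 - 1\right) = \left(G + a\right) + 19 = 19 + G + a$)
$l{\left(L \right)} = 1173$ ($l{\left(L \right)} = \left(19 - 5 + 3\right) 69 = 17 \cdot 69 = 1173$)
$v + l{\left(59 \right)} = - \frac{1}{788790} + 1173 = \frac{925250669}{788790}$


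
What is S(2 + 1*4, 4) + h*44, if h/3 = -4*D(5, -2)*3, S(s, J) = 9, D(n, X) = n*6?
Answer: -47511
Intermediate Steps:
D(n, X) = 6*n
h = -1080 (h = 3*(-24*5*3) = 3*(-4*30*3) = 3*(-120*3) = 3*(-360) = -1080)
S(2 + 1*4, 4) + h*44 = 9 - 1080*44 = 9 - 47520 = -47511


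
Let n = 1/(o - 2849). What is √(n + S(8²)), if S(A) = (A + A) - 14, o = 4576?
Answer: √340010033/1727 ≈ 10.677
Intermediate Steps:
n = 1/1727 (n = 1/(4576 - 2849) = 1/1727 ≈ 0.00057904)
S(A) = -14 + 2*A (S(A) = 2*A - 14 = -14 + 2*A)
√(n + S(8²)) = √(1/1727 + (-14 + 2*8²)) = √(1/1727 + (-14 + 2*64)) = √(1/1727 + (-14 + 128)) = √(1/1727 + 114) = √(196879/1727) = √340010033/1727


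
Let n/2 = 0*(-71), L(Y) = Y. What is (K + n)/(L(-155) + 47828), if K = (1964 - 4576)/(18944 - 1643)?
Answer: -2612/824790573 ≈ -3.1669e-6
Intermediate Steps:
n = 0 (n = 2*(0*(-71)) = 2*0 = 0)
K = -2612/17301 ≈ -0.15097
(K + n)/(L(-155) + 47828) = (-2612/17301 + 0)/(-155 + 47828) = -2612/17301/47673 = -2612/17301*1/47673 = -2612/824790573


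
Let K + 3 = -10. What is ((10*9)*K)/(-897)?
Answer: 30/23 ≈ 1.3043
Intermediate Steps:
K = -13 (K = -3 - 10 = -13)
((10*9)*K)/(-897) = ((10*9)*(-13))/(-897) = (90*(-13))*(-1/897) = -1170*(-1/897) = 30/23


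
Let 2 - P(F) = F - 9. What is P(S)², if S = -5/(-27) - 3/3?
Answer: 101761/729 ≈ 139.59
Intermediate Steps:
S = -22/27 (S = -5*(-1/27) - 3*⅓ = 5/27 - 1 = -22/27 ≈ -0.81481)
P(F) = 11 - F (P(F) = 2 - (F - 9) = 2 - (-9 + F) = 2 + (9 - F) = 11 - F)
P(S)² = (11 - 1*(-22/27))² = (11 + 22/27)² = (319/27)² = 101761/729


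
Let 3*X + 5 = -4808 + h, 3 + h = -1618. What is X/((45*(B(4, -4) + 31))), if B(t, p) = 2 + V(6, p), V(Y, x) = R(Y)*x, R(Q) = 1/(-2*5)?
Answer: -6434/4509 ≈ -1.4269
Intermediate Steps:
R(Q) = -1/10 (R(Q) = 1/(-10) = -1/10)
h = -1621 (h = -3 - 1618 = -1621)
V(Y, x) = -x/10
B(t, p) = 2 - p/10
X = -6434/3 (X = -5/3 + (-4808 - 1621)/3 = -5/3 + (1/3)*(-6429) = -5/3 - 2143 = -6434/3 ≈ -2144.7)
X/((45*(B(4, -4) + 31))) = -6434*1/(45*((2 - 1/10*(-4)) + 31))/3 = -6434*1/(45*((2 + 2/5) + 31))/3 = -6434*1/(45*(12/5 + 31))/3 = -6434/(3*(45*(167/5))) = -6434/3/1503 = -6434/3*1/1503 = -6434/4509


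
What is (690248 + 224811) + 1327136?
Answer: 2242195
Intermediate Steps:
(690248 + 224811) + 1327136 = 915059 + 1327136 = 2242195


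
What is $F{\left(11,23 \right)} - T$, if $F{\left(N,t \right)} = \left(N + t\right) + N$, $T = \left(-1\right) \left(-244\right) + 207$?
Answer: $-406$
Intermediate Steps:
$T = 451$ ($T = 244 + 207 = 451$)
$F{\left(N,t \right)} = t + 2 N$
$F{\left(11,23 \right)} - T = \left(23 + 2 \cdot 11\right) - 451 = \left(23 + 22\right) - 451 = 45 - 451 = -406$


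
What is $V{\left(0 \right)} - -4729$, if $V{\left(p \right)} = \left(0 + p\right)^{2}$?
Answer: $4729$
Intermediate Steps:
$V{\left(p \right)} = p^{2}$
$V{\left(0 \right)} - -4729 = 0^{2} - -4729 = 0 + 4729 = 4729$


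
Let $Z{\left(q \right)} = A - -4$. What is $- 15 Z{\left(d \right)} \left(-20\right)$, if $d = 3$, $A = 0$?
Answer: $1200$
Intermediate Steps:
$Z{\left(q \right)} = 4$ ($Z{\left(q \right)} = 0 - -4 = 0 + 4 = 4$)
$- 15 Z{\left(d \right)} \left(-20\right) = \left(-15\right) 4 \left(-20\right) = \left(-60\right) \left(-20\right) = 1200$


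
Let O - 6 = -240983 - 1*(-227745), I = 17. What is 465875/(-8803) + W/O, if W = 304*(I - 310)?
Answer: -336272324/7280081 ≈ -46.191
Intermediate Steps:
O = -13232 (O = 6 + (-240983 - 1*(-227745)) = 6 + (-240983 + 227745) = 6 - 13238 = -13232)
W = -89072 (W = 304*(17 - 310) = 304*(-293) = -89072)
465875/(-8803) + W/O = 465875/(-8803) - 89072/(-13232) = 465875*(-1/8803) - 89072*(-1/13232) = -465875/8803 + 5567/827 = -336272324/7280081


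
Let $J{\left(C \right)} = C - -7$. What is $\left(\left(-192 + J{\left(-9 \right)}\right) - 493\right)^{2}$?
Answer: $471969$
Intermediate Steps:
$J{\left(C \right)} = 7 + C$ ($J{\left(C \right)} = C + 7 = 7 + C$)
$\left(\left(-192 + J{\left(-9 \right)}\right) - 493\right)^{2} = \left(\left(-192 + \left(7 - 9\right)\right) - 493\right)^{2} = \left(\left(-192 - 2\right) - 493\right)^{2} = \left(-194 - 493\right)^{2} = \left(-687\right)^{2} = 471969$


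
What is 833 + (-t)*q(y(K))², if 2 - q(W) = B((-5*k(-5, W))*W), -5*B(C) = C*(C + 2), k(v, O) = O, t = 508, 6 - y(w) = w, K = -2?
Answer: -210456939695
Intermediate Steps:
y(w) = 6 - w
B(C) = -C*(2 + C)/5 (B(C) = -C*(C + 2)/5 = -C*(2 + C)/5)
q(W) = 2 - W²*(2 - 5*W²) (q(W) = 2 - (-1)*(-5*W)*W*(2 + (-5*W)*W)/5 = 2 - (-1)*(-5*W²)*(2 - 5*W²)/5 = 2 - W²*(2 - 5*W²))
833 + (-t)*q(y(K))² = 833 + (-1*508)*(2 + (6 - 1*(-2))²*(-2 + 5*(6 - 1*(-2))²))² = 833 - 508*(2 + (6 + 2)²*(-2 + 5*(6 + 2)²))² = 833 - 508*(2 + 8²*(-2 + 5*8²))² = 833 - 508*(2 + 64*(-2 + 5*64))² = 833 - 508*(2 + 64*(-2 + 320))² = 833 - 508*(2 + 64*318)² = 833 - 508*(2 + 20352)² = 833 - 508*20354² = 833 - 508*414285316 = 833 - 210456940528 = -210456939695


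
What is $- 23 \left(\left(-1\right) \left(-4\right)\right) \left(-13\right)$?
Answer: $1196$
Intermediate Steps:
$- 23 \left(\left(-1\right) \left(-4\right)\right) \left(-13\right) = \left(-23\right) 4 \left(-13\right) = \left(-92\right) \left(-13\right) = 1196$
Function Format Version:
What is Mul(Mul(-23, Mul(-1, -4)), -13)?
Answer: 1196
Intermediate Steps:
Mul(Mul(-23, Mul(-1, -4)), -13) = Mul(Mul(-23, 4), -13) = Mul(-92, -13) = 1196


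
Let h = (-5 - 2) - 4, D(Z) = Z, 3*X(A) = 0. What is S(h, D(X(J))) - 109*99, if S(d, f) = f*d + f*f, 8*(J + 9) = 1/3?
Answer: -10791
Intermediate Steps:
J = -215/24 (J = -9 + (⅛)/3 = -9 + (⅛)*(⅓) = -9 + 1/24 = -215/24 ≈ -8.9583)
X(A) = 0 (X(A) = (⅓)*0 = 0)
h = -11 (h = -7 - 4 = -11)
S(d, f) = f² + d*f (S(d, f) = d*f + f² = f² + d*f)
S(h, D(X(J))) - 109*99 = 0*(-11 + 0) - 109*99 = 0*(-11) - 10791 = 0 - 10791 = -10791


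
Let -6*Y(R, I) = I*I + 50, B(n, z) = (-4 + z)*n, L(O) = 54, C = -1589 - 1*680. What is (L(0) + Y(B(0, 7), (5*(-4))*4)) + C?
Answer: -3290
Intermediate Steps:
C = -2269 (C = -1589 - 680 = -2269)
B(n, z) = n*(-4 + z)
Y(R, I) = -25/3 - I²/6 (Y(R, I) = -(I*I + 50)/6 = -(I² + 50)/6 = -(50 + I²)/6 = -25/3 - I²/6)
(L(0) + Y(B(0, 7), (5*(-4))*4)) + C = (54 + (-25/3 - ((5*(-4))*4)²/6)) - 2269 = (54 + (-25/3 - (-20*4)²/6)) - 2269 = (54 + (-25/3 - ⅙*(-80)²)) - 2269 = (54 + (-25/3 - ⅙*6400)) - 2269 = (54 + (-25/3 - 3200/3)) - 2269 = (54 - 1075) - 2269 = -1021 - 2269 = -3290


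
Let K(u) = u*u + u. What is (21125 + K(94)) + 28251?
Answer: 58306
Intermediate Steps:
K(u) = u + u² (K(u) = u² + u = u + u²)
(21125 + K(94)) + 28251 = (21125 + 94*(1 + 94)) + 28251 = (21125 + 94*95) + 28251 = (21125 + 8930) + 28251 = 30055 + 28251 = 58306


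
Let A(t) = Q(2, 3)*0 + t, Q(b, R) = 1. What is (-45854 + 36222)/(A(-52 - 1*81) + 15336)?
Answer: -9632/15203 ≈ -0.63356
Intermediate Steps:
A(t) = t (A(t) = 1*0 + t = 0 + t = t)
(-45854 + 36222)/(A(-52 - 1*81) + 15336) = (-45854 + 36222)/((-52 - 1*81) + 15336) = -9632/((-52 - 81) + 15336) = -9632/(-133 + 15336) = -9632/15203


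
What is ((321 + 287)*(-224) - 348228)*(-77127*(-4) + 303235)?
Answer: -296340544060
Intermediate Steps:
((321 + 287)*(-224) - 348228)*(-77127*(-4) + 303235) = (608*(-224) - 348228)*(308508 + 303235) = (-136192 - 348228)*611743 = -484420*611743 = -296340544060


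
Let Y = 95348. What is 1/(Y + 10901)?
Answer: 1/106249 ≈ 9.4119e-6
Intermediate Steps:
1/(Y + 10901) = 1/(95348 + 10901) = 1/106249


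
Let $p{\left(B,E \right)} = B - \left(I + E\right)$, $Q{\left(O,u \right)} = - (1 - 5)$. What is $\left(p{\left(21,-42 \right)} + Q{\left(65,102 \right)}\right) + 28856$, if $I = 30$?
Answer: $28893$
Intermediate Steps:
$Q{\left(O,u \right)} = 4$ ($Q{\left(O,u \right)} = \left(-1\right) \left(-4\right) = 4$)
$p{\left(B,E \right)} = -30 + B - E$ ($p{\left(B,E \right)} = B - \left(30 + E\right) = -30 + B - E$)
$\left(p{\left(21,-42 \right)} + Q{\left(65,102 \right)}\right) + 28856 = \left(\left(-30 + 21 - -42\right) + 4\right) + 28856 = \left(\left(-30 + 21 + 42\right) + 4\right) + 28856 = \left(33 + 4\right) + 28856 = 37 + 28856 = 28893$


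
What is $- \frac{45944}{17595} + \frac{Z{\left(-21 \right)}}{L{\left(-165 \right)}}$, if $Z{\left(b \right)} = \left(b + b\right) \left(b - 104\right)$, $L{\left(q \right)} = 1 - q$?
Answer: $\frac{42373523}{1460385} \approx 29.015$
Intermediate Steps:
$Z{\left(b \right)} = 2 b \left(-104 + b\right)$
$- \frac{45944}{17595} + \frac{Z{\left(-21 \right)}}{L{\left(-165 \right)}} = - \frac{45944}{17595} + \frac{2 \left(-21\right) \left(-104 - 21\right)}{1 - -165} = \left(-45944\right) \frac{1}{17595} + \frac{2 \left(-21\right) \left(-125\right)}{1 + 165} = - \frac{45944}{17595} + \frac{5250}{166} = - \frac{45944}{17595} + 5250 \cdot \frac{1}{166} = - \frac{45944}{17595} + \frac{2625}{83} = \frac{42373523}{1460385}$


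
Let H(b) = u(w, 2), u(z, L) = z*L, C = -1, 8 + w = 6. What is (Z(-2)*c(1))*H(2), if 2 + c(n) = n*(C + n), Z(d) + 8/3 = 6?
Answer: 80/3 ≈ 26.667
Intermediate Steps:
w = -2 (w = -8 + 6 = -2)
Z(d) = 10/3 (Z(d) = -8/3 + 6 = 10/3)
c(n) = -2 + n*(-1 + n)
u(z, L) = L*z
H(b) = -4 (H(b) = 2*(-2) = -4)
(Z(-2)*c(1))*H(2) = (10*(-2 + 1² - 1*1)/3)*(-4) = (10*(-2 + 1 - 1)/3)*(-4) = ((10/3)*(-2))*(-4) = -20/3*(-4) = 80/3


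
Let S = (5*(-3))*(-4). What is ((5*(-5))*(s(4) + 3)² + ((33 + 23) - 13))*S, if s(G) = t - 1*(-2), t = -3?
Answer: -3420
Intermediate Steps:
S = 60 (S = -15*(-4) = 60)
s(G) = -1 (s(G) = -3 - 1*(-2) = -3 + 2 = -1)
((5*(-5))*(s(4) + 3)² + ((33 + 23) - 13))*S = ((5*(-5))*(-1 + 3)² + ((33 + 23) - 13))*60 = (-25*2² + (56 - 13))*60 = (-25*4 + 43)*60 = (-100 + 43)*60 = -57*60 = -3420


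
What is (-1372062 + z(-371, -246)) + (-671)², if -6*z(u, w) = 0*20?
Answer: -921821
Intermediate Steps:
z(u, w) = 0 (z(u, w) = -0*20 = -⅙*0 = 0)
(-1372062 + z(-371, -246)) + (-671)² = (-1372062 + 0) + (-671)² = -1372062 + 450241 = -921821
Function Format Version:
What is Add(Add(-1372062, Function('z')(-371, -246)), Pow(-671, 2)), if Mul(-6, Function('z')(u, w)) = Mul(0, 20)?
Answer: -921821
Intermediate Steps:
Function('z')(u, w) = 0 (Function('z')(u, w) = Mul(Rational(-1, 6), Mul(0, 20)) = Mul(Rational(-1, 6), 0) = 0)
Add(Add(-1372062, Function('z')(-371, -246)), Pow(-671, 2)) = Add(Add(-1372062, 0), Pow(-671, 2)) = Add(-1372062, 450241) = -921821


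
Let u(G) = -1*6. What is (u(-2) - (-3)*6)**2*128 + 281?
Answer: 18713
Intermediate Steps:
u(G) = -6
(u(-2) - (-3)*6)**2*128 + 281 = (-6 - (-3)*6)**2*128 + 281 = (-6 - 3*(-6))**2*128 + 281 = (-6 + 18)**2*128 + 281 = 12**2*128 + 281 = 144*128 + 281 = 18432 + 281 = 18713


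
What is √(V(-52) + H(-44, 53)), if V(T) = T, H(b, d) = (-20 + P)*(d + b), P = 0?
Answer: 2*I*√58 ≈ 15.232*I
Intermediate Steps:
H(b, d) = -20*b - 20*d (H(b, d) = (-20 + 0)*(d + b) = -20*(b + d) = -20*b - 20*d)
√(V(-52) + H(-44, 53)) = √(-52 + (-20*(-44) - 20*53)) = √(-52 + (880 - 1060)) = √(-52 - 180) = √(-232) = 2*I*√58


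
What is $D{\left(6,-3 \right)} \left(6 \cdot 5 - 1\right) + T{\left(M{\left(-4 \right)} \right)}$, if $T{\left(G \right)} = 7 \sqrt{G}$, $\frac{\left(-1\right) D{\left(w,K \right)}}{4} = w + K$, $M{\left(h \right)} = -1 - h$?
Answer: $-348 + 7 \sqrt{3} \approx -335.88$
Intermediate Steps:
$D{\left(w,K \right)} = - 4 K - 4 w$ ($D{\left(w,K \right)} = - 4 \left(w + K\right) = - 4 \left(K + w\right) = - 4 K - 4 w$)
$D{\left(6,-3 \right)} \left(6 \cdot 5 - 1\right) + T{\left(M{\left(-4 \right)} \right)} = \left(\left(-4\right) \left(-3\right) - 24\right) \left(6 \cdot 5 - 1\right) + 7 \sqrt{-1 - -4} = \left(12 - 24\right) \left(30 - 1\right) + 7 \sqrt{-1 + 4} = \left(-12\right) 29 + 7 \sqrt{3} = -348 + 7 \sqrt{3}$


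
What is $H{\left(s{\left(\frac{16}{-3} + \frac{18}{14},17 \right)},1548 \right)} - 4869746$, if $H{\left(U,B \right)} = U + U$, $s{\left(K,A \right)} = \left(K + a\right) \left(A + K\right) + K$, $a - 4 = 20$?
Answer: $- \frac{2147333620}{441} \approx -4.8692 \cdot 10^{6}$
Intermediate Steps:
$a = 24$ ($a = 4 + 20 = 24$)
$s{\left(K,A \right)} = K + \left(24 + K\right) \left(A + K\right)$ ($s{\left(K,A \right)} = \left(K + 24\right) \left(A + K\right) + K = \left(24 + K\right) \left(A + K\right) + K = K + \left(24 + K\right) \left(A + K\right)$)
$H{\left(U,B \right)} = 2 U$
$H{\left(s{\left(\frac{16}{-3} + \frac{18}{14},17 \right)},1548 \right)} - 4869746 = 2 \left(\left(\frac{16}{-3} + \frac{18}{14}\right)^{2} + 24 \cdot 17 + 25 \left(\frac{16}{-3} + \frac{18}{14}\right) + 17 \left(\frac{16}{-3} + \frac{18}{14}\right)\right) - 4869746 = 2 \left(\left(16 \left(- \frac{1}{3}\right) + 18 \cdot \frac{1}{14}\right)^{2} + 408 + 25 \left(16 \left(- \frac{1}{3}\right) + 18 \cdot \frac{1}{14}\right) + 17 \left(16 \left(- \frac{1}{3}\right) + 18 \cdot \frac{1}{14}\right)\right) - 4869746 = 2 \left(\left(- \frac{16}{3} + \frac{9}{7}\right)^{2} + 408 + 25 \left(- \frac{16}{3} + \frac{9}{7}\right) + 17 \left(- \frac{16}{3} + \frac{9}{7}\right)\right) - 4869746 = 2 \left(\left(- \frac{85}{21}\right)^{2} + 408 + 25 \left(- \frac{85}{21}\right) + 17 \left(- \frac{85}{21}\right)\right) - 4869746 = 2 \left(\frac{7225}{441} + 408 - \frac{2125}{21} - \frac{1445}{21}\right) - 4869746 = 2 \cdot \frac{112183}{441} - 4869746 = \frac{224366}{441} - 4869746 = - \frac{2147333620}{441}$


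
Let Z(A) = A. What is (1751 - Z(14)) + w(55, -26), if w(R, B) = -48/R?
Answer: 95487/55 ≈ 1736.1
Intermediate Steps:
(1751 - Z(14)) + w(55, -26) = (1751 - 1*14) - 48/55 = (1751 - 14) - 48*1/55 = 1737 - 48/55 = 95487/55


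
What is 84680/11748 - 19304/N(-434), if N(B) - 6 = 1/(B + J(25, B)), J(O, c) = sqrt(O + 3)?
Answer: -63896469671662/19897003137 - 38608*sqrt(7)/6774601 ≈ -3211.4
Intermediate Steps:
J(O, c) = sqrt(3 + O)
N(B) = 6 + 1/(B + 2*sqrt(7)) (N(B) = 6 + 1/(B + sqrt(3 + 25)) = 6 + 1/(B + sqrt(28)) = 6 + 1/(B + 2*sqrt(7)))
84680/11748 - 19304/N(-434) = 84680/11748 - 19304*(-434 + 2*sqrt(7))/(1 + 6*(-434) + 12*sqrt(7)) = 84680*(1/11748) - 19304*(-434 + 2*sqrt(7))/(1 - 2604 + 12*sqrt(7)) = 21170/2937 - 19304*(-434 + 2*sqrt(7))/(-2603 + 12*sqrt(7))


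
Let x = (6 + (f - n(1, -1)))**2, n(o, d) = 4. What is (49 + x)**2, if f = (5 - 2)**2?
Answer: 28900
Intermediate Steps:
f = 9 (f = 3**2 = 9)
x = 121 (x = (6 + (9 - 1*4))**2 = (6 + (9 - 4))**2 = (6 + 5)**2 = 11**2 = 121)
(49 + x)**2 = (49 + 121)**2 = 170**2 = 28900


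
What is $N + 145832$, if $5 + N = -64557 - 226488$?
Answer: $-145218$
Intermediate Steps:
$N = -291050$ ($N = -5 - 291045 = -291050$)
$N + 145832 = -291050 + 145832 = -145218$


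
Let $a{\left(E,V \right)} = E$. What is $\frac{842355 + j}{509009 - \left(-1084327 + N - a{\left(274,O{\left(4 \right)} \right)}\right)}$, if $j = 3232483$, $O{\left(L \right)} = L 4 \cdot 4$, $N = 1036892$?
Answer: $\frac{2037419}{278359} \approx 7.3194$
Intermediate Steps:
$O{\left(L \right)} = 16 L$ ($O{\left(L \right)} = 4 L 4 = 16 L$)
$\frac{842355 + j}{509009 - \left(-1084327 + N - a{\left(274,O{\left(4 \right)} \right)}\right)} = \frac{842355 + 3232483}{509009 + \left(\left(\left(-1\right) 1036892 + 274\right) + 1084327\right)} = \frac{4074838}{509009 + \left(\left(-1036892 + 274\right) + 1084327\right)} = \frac{4074838}{509009 + \left(-1036618 + 1084327\right)} = \frac{4074838}{509009 + 47709} = \frac{4074838}{556718} = 4074838 \cdot \frac{1}{556718} = \frac{2037419}{278359}$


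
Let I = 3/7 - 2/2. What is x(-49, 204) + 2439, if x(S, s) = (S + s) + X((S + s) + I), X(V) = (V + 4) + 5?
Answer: 19302/7 ≈ 2757.4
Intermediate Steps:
I = -4/7 (I = 3*(⅐) - 2*½ = 3/7 - 1 = -4/7 ≈ -0.57143)
X(V) = 9 + V (X(V) = (4 + V) + 5 = 9 + V)
x(S, s) = 59/7 + 2*S + 2*s (x(S, s) = (S + s) + (9 + ((S + s) - 4/7)) = (S + s) + (9 + (-4/7 + S + s)) = (S + s) + (59/7 + S + s) = 59/7 + 2*S + 2*s)
x(-49, 204) + 2439 = (59/7 + 2*(-49) + 2*204) + 2439 = (59/7 - 98 + 408) + 2439 = 2229/7 + 2439 = 19302/7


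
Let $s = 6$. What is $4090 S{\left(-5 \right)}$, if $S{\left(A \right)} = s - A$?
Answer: $44990$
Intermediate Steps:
$S{\left(A \right)} = 6 - A$
$4090 S{\left(-5 \right)} = 4090 \left(6 - -5\right) = 4090 \left(6 + 5\right) = 4090 \cdot 11 = 44990$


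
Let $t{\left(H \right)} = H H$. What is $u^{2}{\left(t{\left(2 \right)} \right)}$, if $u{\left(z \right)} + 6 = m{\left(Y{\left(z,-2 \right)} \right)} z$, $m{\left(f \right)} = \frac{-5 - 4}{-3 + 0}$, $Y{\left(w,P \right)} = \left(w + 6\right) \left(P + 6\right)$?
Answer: $36$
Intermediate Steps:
$Y{\left(w,P \right)} = \left(6 + P\right) \left(6 + w\right)$ ($Y{\left(w,P \right)} = \left(6 + w\right) \left(6 + P\right) = \left(6 + P\right) \left(6 + w\right)$)
$t{\left(H \right)} = H^{2}$
$m{\left(f \right)} = 3$ ($m{\left(f \right)} = - \frac{9}{-3} = \left(-9\right) \left(- \frac{1}{3}\right) = 3$)
$u{\left(z \right)} = -6 + 3 z$
$u^{2}{\left(t{\left(2 \right)} \right)} = \left(-6 + 3 \cdot 2^{2}\right)^{2} = \left(-6 + 3 \cdot 4\right)^{2} = \left(-6 + 12\right)^{2} = 6^{2} = 36$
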